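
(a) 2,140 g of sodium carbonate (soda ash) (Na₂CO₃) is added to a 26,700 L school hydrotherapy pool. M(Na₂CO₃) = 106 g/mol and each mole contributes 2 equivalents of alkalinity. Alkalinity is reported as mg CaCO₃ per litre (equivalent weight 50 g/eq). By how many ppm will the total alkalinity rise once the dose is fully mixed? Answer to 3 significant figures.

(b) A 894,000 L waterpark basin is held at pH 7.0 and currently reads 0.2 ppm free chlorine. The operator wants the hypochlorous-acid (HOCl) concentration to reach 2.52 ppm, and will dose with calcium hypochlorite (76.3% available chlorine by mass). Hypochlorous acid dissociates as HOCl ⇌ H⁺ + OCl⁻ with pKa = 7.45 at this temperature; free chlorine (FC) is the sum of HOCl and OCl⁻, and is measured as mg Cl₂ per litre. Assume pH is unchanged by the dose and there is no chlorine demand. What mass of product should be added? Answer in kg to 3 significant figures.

(a) 75.6 ppm; (b) 3.77 kg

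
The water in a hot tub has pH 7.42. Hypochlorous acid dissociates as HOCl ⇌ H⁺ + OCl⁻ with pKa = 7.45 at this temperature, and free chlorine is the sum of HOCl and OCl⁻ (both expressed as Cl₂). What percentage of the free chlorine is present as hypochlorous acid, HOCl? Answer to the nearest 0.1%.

51.7%

[OCl⁻]/[HOCl] = 10^(pH − pKa) = 10^(7.42 − 7.45) = 10^-0.03 = 0.9333.
Fraction as HOCl = 1 / (1 + 0.9333) = 0.5173.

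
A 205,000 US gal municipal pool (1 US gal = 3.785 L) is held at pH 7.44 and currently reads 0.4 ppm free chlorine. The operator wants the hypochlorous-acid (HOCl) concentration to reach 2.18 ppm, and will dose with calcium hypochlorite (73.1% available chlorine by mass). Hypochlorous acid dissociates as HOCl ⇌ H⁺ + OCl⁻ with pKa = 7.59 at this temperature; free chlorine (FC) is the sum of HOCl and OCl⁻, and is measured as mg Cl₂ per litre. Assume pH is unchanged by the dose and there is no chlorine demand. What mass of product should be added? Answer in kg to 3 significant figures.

Volume: 205,000 US gal × 3.785 L/gal = 775,925 L.
[OCl⁻]/[HOCl] = 10^(pH − pKa) = 10^(7.44 − 7.59) = 0.7079; fraction as HOCl = 1/(1 + 0.7079) = 0.5855.
Free chlorine required for 2.18 ppm HOCl: 2.18 / 0.5855 = 3.723 ppm.
FC to add: 3.723 − 0.4 = 3.323 mg/L as Cl₂.
Cl₂ equivalent: 3.323 mg/L × 775,925 L = 2579 g.
Product at 73.1% available Cl: 2579 / 0.731 = 3528 g.

3.53 kg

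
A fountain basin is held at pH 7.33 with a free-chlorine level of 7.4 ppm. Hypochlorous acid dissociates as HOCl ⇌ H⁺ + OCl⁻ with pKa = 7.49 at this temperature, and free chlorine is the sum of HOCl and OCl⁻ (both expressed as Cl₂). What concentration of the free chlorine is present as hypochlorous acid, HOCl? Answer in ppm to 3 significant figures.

4.37 ppm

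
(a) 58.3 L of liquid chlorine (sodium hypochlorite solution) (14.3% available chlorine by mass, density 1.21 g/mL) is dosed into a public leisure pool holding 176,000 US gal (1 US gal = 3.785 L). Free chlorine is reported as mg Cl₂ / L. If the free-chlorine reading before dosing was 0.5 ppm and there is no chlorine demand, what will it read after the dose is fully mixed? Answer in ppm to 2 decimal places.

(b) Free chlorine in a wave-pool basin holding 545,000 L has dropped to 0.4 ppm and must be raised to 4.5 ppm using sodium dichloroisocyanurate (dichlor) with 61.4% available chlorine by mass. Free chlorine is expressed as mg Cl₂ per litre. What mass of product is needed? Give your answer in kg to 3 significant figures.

(a) Volume: 176,000 US gal × 3.785 L/gal = 666,160 L.
(a) Mass of solution: 58.3 L × 1000 mL/L × 1.21 g/mL = 70,540 g.
(a) Available chlorine delivered: 70,540 g × 0.143 = 10,090 g as Cl₂.
(a) Concentration rise: 10,090 g / 666,160 L = 15.14 mg/L = 15.14 ppm.
(a) Final FC: 0.5 + 15.14 = 15.64 ppm.

(b) Chlorine deficit: 4.5 − 0.4 = 4.1 ppm = 4.1 mg/L as Cl₂.
(b) Cl₂ equivalent needed: 4.1 mg/L × 545,000 L = 2,234,000 mg = 2234 g.
(b) Product at 61.4% available chlorine: 2234 / 0.614 = 3639 g.

(a) 15.64 ppm; (b) 3.64 kg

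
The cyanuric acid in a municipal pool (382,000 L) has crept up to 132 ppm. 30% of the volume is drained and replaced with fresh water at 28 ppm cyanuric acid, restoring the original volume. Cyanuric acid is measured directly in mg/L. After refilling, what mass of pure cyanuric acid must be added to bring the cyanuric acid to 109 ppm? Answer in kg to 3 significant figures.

3.13 kg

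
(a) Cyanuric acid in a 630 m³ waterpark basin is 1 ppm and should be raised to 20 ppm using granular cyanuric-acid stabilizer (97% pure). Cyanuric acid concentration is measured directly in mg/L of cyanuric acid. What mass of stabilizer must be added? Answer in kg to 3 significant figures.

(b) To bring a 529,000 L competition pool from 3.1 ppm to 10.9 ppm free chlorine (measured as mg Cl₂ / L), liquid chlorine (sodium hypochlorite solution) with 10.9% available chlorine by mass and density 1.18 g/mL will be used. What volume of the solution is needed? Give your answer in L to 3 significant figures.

(a) Volume: 630 m³ = 630,000 L.
(a) CYA to add: (20 − 1) = 19 mg/L × 630,000 L = 11,970 g cyanuric acid.
(a) At 97% purity: 11,970 / 0.97 = 12,340 g product.

(b) Chlorine deficit: 10.9 − 3.1 = 7.8 ppm = 7.8 mg/L as Cl₂.
(b) Cl₂ equivalent needed: 7.8 mg/L × 529,000 L = 4,126,000 mg = 4126 g.
(b) Product at 10.9% available chlorine: 4126 / 0.109 = 37,860 g.
(b) Volume at density 1.18 g/mL: 37,860 g ÷ 1.18 g/mL = 32,080 mL.

(a) 12.3 kg; (b) 32.1 L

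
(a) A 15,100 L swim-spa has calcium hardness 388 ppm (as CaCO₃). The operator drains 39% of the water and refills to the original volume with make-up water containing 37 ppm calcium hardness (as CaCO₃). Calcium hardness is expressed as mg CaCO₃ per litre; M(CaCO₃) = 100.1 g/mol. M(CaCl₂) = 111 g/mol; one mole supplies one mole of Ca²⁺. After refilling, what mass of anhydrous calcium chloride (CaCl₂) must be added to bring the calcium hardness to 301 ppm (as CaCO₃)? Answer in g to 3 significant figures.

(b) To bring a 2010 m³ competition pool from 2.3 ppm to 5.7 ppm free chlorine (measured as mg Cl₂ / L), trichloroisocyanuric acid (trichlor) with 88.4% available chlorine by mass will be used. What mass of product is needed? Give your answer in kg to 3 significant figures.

(a) After draining 39% and refilling: 388 × 0.61 + 37 × 0.39 = 251.11 ppm.
(a) Deficit to target: 301 − 251.11 = 49.89 mg/L.
(a) As CaCO₃: 49.89 mg/L × 15,100 L = 753.3 g; ÷ 100.1 = 7.526 mol Ca²⁺.
(a) Mass: 7.526 × 111 = 835.4 g.

(b) Volume: 2010 m³ = 2,010,000 L.
(b) Chlorine deficit: 5.7 − 2.3 = 3.4 ppm = 3.4 mg/L as Cl₂.
(b) Cl₂ equivalent needed: 3.4 mg/L × 2,010,000 L = 6,834,000 mg = 6834 g.
(b) Product at 88.4% available chlorine: 6834 / 0.884 = 7731 g.

(a) 835 g; (b) 7.73 kg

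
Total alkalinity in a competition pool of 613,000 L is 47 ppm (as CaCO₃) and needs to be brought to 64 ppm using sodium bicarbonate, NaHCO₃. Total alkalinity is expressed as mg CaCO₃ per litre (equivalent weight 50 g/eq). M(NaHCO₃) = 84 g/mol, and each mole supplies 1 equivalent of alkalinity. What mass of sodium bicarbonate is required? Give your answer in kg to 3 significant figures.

17.5 kg

Alkalinity to add: (64 − 47) = 17 mg/L as CaCO₃ × 613,000 L = 10,420 g as CaCO₃.
Equivalents: 10,420 g ÷ 50 g/eq = 208.4 eq.
NaHCO₃ supplies 1 eq per mole → 208.4 mol.
Mass: 208.4 mol × 84 g/mol = 17,510 g.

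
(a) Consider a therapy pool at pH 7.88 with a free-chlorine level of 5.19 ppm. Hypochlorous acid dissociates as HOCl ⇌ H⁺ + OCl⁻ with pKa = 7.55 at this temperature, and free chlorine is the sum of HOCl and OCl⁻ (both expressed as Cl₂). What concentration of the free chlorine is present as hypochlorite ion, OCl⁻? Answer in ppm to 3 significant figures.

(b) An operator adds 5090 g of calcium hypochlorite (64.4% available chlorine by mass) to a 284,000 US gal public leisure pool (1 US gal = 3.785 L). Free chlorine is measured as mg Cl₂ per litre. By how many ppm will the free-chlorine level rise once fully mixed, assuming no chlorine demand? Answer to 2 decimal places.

(a) [OCl⁻]/[HOCl] = 10^(pH − pKa) = 10^(7.88 − 7.55) = 10^0.33 = 2.138.
(a) Fraction as HOCl = 1 / (1 + 2.138) = 0.3187.
(a) OCl⁻ = (1 − 0.3187) × 5.19 ppm = 3.536 ppm.

(b) Volume: 284,000 US gal × 3.785 L/gal = 1,074,940 L.
(b) Available chlorine delivered: 5090 g × 0.644 = 3278 g as Cl₂.
(b) Concentration rise: 3278 g / 1,074,940 L = 3.049 mg/L = 3.05 ppm.

(a) 3.54 ppm; (b) 3.05 ppm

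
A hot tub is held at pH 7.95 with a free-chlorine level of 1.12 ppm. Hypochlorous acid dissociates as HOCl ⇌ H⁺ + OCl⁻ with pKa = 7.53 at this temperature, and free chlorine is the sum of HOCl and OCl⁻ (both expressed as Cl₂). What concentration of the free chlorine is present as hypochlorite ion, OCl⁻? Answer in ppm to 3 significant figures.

[OCl⁻]/[HOCl] = 10^(pH − pKa) = 10^(7.95 − 7.53) = 10^0.42 = 2.63.
Fraction as HOCl = 1 / (1 + 2.63) = 0.2755.
OCl⁻ = (1 − 0.2755) × 1.12 ppm = 0.8115 ppm.

0.811 ppm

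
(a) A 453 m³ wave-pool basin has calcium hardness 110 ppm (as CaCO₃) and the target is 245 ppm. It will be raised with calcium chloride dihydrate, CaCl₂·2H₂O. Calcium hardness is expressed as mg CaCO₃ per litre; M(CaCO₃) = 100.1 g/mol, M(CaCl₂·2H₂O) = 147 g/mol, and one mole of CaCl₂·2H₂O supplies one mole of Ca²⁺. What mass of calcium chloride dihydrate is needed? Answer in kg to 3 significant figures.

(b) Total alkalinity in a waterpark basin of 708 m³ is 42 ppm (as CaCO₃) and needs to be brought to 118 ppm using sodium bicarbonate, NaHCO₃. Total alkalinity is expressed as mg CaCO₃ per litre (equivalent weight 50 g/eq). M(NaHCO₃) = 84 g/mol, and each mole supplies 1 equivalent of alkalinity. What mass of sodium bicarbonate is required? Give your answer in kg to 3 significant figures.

(a) 89.8 kg; (b) 90.4 kg

(a) Volume: 453 m³ = 453,000 L.
(a) Hardness to add: (245 − 110) = 135 mg/L as CaCO₃ × 453,000 L = 61,160 g as CaCO₃.
(a) Moles of Ca²⁺ (1 mol Ca²⁺ ≡ 1 mol CaCO₃): 61,160 / 100.1 g/mol = 610.9 mol.
(a) Mass of CaCl₂·2H₂O: 610.9 × 147 = 89,810 g.

(b) Volume: 708 m³ = 708,000 L.
(b) Alkalinity to add: (118 − 42) = 76 mg/L as CaCO₃ × 708,000 L = 53,810 g as CaCO₃.
(b) Equivalents: 53,810 g ÷ 50 g/eq = 1076 eq.
(b) NaHCO₃ supplies 1 eq per mole → 1076 mol.
(b) Mass: 1076 mol × 84 g/mol = 90,400 g.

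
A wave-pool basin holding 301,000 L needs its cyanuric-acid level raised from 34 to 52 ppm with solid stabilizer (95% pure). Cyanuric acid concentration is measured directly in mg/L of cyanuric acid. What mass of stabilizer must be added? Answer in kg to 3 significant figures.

5.70 kg

CYA to add: (52 − 34) = 18 mg/L × 301,000 L = 5418 g cyanuric acid.
At 95% purity: 5418 / 0.95 = 5703 g product.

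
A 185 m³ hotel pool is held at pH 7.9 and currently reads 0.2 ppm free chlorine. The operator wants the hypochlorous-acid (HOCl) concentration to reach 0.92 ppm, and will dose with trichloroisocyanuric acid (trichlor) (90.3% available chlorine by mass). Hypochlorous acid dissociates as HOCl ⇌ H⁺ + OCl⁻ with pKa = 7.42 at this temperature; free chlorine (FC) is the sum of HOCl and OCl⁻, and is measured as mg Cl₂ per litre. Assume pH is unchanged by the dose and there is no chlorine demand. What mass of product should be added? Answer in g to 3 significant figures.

Volume: 185 m³ = 185,000 L.
[OCl⁻]/[HOCl] = 10^(pH − pKa) = 10^(7.9 − 7.42) = 3.02; fraction as HOCl = 1/(1 + 3.02) = 0.2488.
Free chlorine required for 0.92 ppm HOCl: 0.92 / 0.2488 = 3.698 ppm.
FC to add: 3.698 − 0.2 = 3.498 mg/L as Cl₂.
Cl₂ equivalent: 3.498 mg/L × 185,000 L = 647.2 g.
Product at 90.3% available Cl: 647.2 / 0.903 = 716.7 g.

717 g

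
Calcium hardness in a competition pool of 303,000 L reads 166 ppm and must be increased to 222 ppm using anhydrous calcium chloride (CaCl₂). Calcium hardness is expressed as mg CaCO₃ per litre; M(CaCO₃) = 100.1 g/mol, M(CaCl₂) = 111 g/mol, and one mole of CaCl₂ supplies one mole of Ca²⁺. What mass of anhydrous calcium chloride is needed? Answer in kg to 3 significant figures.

Hardness to add: (222 − 166) = 56 mg/L as CaCO₃ × 303,000 L = 16,970 g as CaCO₃.
Moles of Ca²⁺ (1 mol Ca²⁺ ≡ 1 mol CaCO₃): 16,970 / 100.1 g/mol = 169.5 mol.
Mass of CaCl₂: 169.5 × 111 = 18,820 g.

18.8 kg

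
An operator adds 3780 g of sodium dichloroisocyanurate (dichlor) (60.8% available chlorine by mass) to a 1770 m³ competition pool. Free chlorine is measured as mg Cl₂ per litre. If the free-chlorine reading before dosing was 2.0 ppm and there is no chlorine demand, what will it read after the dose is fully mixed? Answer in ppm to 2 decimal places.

3.30 ppm

Volume: 1770 m³ = 1,770,000 L.
Available chlorine delivered: 3780 g × 0.608 = 2298 g as Cl₂.
Concentration rise: 2298 g / 1,770,000 L = 1.298 mg/L = 1.30 ppm.
Final FC: 2.0 + 1.30 = 3.30 ppm.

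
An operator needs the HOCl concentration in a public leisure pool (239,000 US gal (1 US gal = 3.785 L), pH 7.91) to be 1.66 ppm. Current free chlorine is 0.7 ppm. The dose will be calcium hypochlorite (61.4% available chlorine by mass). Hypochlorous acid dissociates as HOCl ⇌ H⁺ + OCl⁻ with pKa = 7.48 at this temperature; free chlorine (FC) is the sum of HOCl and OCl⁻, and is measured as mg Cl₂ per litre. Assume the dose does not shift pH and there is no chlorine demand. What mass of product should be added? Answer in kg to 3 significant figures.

8.00 kg

Volume: 239,000 US gal × 3.785 L/gal = 904,615 L.
[OCl⁻]/[HOCl] = 10^(pH − pKa) = 10^(7.91 − 7.48) = 2.692; fraction as HOCl = 1/(1 + 2.692) = 0.2709.
Free chlorine required for 1.66 ppm HOCl: 1.66 / 0.2709 = 6.128 ppm.
FC to add: 6.128 − 0.7 = 5.428 mg/L as Cl₂.
Cl₂ equivalent: 5.428 mg/L × 904,615 L = 4910 g.
Product at 61.4% available Cl: 4910 / 0.614 = 7997 g.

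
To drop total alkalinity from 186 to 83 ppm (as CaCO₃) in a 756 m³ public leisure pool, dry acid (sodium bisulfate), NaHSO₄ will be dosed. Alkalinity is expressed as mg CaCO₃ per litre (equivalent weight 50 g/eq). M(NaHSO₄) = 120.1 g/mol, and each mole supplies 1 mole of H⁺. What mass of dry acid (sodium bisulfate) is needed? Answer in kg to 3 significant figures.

187 kg

Volume: 756 m³ = 756,000 L.
Alkalinity to neutralize: (186 − 83) = 103 mg/L as CaCO₃ × 756,000 L = 77,870 g as CaCO₃.
Equivalents of H⁺ required: 77,870 ÷ 50 g/eq = 1557 eq = 1557 mol NaHSO₄.
Mass of NaHSO₄: 1557 × 120.1 = 187,000 g.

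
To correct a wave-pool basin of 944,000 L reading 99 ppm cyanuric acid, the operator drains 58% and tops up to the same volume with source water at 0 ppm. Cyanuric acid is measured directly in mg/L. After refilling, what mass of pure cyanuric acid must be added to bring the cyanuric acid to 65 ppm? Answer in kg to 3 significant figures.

After draining 58% and refilling: 99 × 0.42 + 0 × 0.58 = 41.58 ppm.
Deficit to target: 65 − 41.58 = 23.42 mg/L.
Mass: 23.42 mg/L × 944,000 L = 22,110 g cyanuric acid.

22.1 kg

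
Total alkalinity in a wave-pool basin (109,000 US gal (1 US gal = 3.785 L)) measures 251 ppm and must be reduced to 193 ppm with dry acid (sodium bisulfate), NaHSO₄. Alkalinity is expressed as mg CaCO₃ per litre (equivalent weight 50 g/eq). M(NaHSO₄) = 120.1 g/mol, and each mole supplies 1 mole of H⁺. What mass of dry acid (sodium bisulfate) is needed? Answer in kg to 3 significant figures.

Volume: 109,000 US gal × 3.785 L/gal = 412,565 L.
Alkalinity to neutralize: (251 − 193) = 58 mg/L as CaCO₃ × 412,565 L = 23,930 g as CaCO₃.
Equivalents of H⁺ required: 23,930 ÷ 50 g/eq = 478.6 eq = 478.6 mol NaHSO₄.
Mass of NaHSO₄: 478.6 × 120.1 = 57,480 g.

57.5 kg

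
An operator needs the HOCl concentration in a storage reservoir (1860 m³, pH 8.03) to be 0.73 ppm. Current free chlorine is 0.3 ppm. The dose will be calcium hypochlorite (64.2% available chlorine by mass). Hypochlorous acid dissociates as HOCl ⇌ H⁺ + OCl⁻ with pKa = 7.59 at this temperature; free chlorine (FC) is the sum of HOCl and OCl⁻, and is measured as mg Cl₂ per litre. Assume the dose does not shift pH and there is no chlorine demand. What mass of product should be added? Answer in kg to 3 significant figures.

7.07 kg

Volume: 1860 m³ = 1,860,000 L.
[OCl⁻]/[HOCl] = 10^(pH − pKa) = 10^(8.03 − 7.59) = 2.754; fraction as HOCl = 1/(1 + 2.754) = 0.2664.
Free chlorine required for 0.73 ppm HOCl: 0.73 / 0.2664 = 2.741 ppm.
FC to add: 2.741 − 0.3 = 2.441 mg/L as Cl₂.
Cl₂ equivalent: 2.441 mg/L × 1,860,000 L = 4539 g.
Product at 64.2% available Cl: 4539 / 0.642 = 7071 g.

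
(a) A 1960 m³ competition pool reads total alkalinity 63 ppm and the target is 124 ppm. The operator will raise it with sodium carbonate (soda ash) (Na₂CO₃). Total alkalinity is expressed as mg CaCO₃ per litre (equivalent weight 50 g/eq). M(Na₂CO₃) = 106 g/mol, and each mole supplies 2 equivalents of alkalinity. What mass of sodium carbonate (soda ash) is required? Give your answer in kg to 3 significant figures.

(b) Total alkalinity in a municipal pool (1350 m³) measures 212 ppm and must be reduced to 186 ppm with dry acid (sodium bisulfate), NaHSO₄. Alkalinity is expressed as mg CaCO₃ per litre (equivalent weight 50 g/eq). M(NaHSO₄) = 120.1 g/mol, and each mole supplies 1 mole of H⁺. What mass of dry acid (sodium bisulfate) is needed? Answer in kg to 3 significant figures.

(a) 127 kg; (b) 84.3 kg

(a) Volume: 1960 m³ = 1,960,000 L.
(a) Alkalinity to add: (124 − 63) = 61 mg/L as CaCO₃ × 1,960,000 L = 119,600 g as CaCO₃.
(a) Equivalents: 119,600 g ÷ 50 g/eq = 2391 eq.
(a) Each mole of Na₂CO₃ supplies 2 eq, so 2391 / 2 = 1196 mol.
(a) Mass: 1196 mol × 106 g/mol = 126,700 g.

(b) Volume: 1350 m³ = 1,350,000 L.
(b) Alkalinity to neutralize: (212 − 186) = 26 mg/L as CaCO₃ × 1,350,000 L = 35,100 g as CaCO₃.
(b) Equivalents of H⁺ required: 35,100 ÷ 50 g/eq = 702 eq = 702 mol NaHSO₄.
(b) Mass of NaHSO₄: 702 × 120.1 = 84,310 g.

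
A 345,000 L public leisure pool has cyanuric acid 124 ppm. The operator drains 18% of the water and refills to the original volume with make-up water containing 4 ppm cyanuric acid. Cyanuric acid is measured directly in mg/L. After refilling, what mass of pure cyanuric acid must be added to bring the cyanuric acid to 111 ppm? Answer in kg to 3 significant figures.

After draining 18% and refilling: 124 × 0.82 + 4 × 0.18 = 102.4 ppm.
Deficit to target: 111 − 102.4 = 8.6 mg/L.
Mass: 8.6 mg/L × 345,000 L = 2967 g cyanuric acid.

2.97 kg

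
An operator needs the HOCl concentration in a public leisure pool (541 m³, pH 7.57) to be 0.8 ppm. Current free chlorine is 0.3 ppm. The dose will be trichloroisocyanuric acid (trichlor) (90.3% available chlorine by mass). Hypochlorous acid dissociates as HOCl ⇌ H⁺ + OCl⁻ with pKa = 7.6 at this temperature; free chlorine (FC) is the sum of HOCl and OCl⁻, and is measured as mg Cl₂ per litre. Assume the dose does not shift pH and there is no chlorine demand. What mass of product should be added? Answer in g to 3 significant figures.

Volume: 541 m³ = 541,000 L.
[OCl⁻]/[HOCl] = 10^(pH − pKa) = 10^(7.57 − 7.6) = 0.9333; fraction as HOCl = 1/(1 + 0.9333) = 0.5173.
Free chlorine required for 0.8 ppm HOCl: 0.8 / 0.5173 = 1.547 ppm.
FC to add: 1.547 − 0.3 = 1.247 mg/L as Cl₂.
Cl₂ equivalent: 1.247 mg/L × 541,000 L = 674.4 g.
Product at 90.3% available Cl: 674.4 / 0.903 = 746.9 g.

747 g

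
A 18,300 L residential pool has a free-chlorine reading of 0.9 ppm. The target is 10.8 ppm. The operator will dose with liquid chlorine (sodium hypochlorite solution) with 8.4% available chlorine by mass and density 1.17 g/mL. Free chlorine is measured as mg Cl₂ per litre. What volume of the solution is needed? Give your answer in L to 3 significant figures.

Chlorine deficit: 10.8 − 0.9 = 9.9 ppm = 9.9 mg/L as Cl₂.
Cl₂ equivalent needed: 9.9 mg/L × 18,300 L = 181,200 mg = 181.2 g.
Product at 8.4% available chlorine: 181.2 / 0.084 = 2157 g.
Volume at density 1.17 g/mL: 2157 g ÷ 1.17 g/mL = 1843 mL.

1.84 L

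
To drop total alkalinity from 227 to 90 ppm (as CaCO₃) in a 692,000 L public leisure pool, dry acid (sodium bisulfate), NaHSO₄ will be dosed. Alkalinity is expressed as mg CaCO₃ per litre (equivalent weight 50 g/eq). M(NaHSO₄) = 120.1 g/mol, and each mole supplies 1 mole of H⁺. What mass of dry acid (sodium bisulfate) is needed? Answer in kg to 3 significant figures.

Alkalinity to neutralize: (227 − 90) = 137 mg/L as CaCO₃ × 692,000 L = 94,800 g as CaCO₃.
Equivalents of H⁺ required: 94,800 ÷ 50 g/eq = 1896 eq = 1896 mol NaHSO₄.
Mass of NaHSO₄: 1896 × 120.1 = 227,700 g.

228 kg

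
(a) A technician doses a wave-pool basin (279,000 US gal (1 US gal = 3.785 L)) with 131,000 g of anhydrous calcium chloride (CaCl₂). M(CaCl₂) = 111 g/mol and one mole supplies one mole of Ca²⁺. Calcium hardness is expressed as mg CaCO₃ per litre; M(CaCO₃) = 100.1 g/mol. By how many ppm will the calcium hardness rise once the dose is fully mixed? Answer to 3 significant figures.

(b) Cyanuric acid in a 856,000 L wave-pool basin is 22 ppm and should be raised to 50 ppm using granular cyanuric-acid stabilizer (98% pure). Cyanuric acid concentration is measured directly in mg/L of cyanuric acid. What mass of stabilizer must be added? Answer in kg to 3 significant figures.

(a) Volume: 279,000 US gal × 3.785 L/gal = 1,056,015 L.
(a) Moles of Ca²⁺: 131,000 g ÷ 111 g/mol = 1180 mol.
(a) As CaCO₃: 1180 mol × 100.1 g/mol = 118,100 g.
(a) Rise: 118,100 g / 1,056,015 L × 1000 = 111.9 mg/L.

(b) CYA to add: (50 − 22) = 28 mg/L × 856,000 L = 23,970 g cyanuric acid.
(b) At 98% purity: 23,970 / 0.98 = 24,460 g product.

(a) 112 ppm; (b) 24.5 kg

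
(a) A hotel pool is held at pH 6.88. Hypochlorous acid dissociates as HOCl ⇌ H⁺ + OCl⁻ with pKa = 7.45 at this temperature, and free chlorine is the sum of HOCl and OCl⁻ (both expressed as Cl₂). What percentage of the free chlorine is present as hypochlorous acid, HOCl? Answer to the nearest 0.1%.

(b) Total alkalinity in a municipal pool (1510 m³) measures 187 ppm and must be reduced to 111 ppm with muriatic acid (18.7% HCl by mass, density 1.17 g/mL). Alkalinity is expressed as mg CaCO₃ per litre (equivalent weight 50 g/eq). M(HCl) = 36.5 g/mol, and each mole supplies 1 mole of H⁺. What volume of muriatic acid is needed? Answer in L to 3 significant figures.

(a) [OCl⁻]/[HOCl] = 10^(pH − pKa) = 10^(6.88 − 7.45) = 10^-0.57 = 0.2692.
(a) Fraction as HOCl = 1 / (1 + 0.2692) = 0.7879.

(b) Volume: 1510 m³ = 1,510,000 L.
(b) Alkalinity to neutralize: (187 − 111) = 76 mg/L as CaCO₃ × 1,510,000 L = 114,800 g as CaCO₃.
(b) Equivalents of H⁺ required: 114,800 ÷ 50 g/eq = 2295 eq = 2295 mol HCl.
(b) Mass of HCl: 2295 × 36.5 = 83,770 g.
(b) Mass of 18.7% solution: 83,770 / 0.187 = 448,000 g.
(b) Volume: 448,000 g ÷ 1.17 g/mL = 382,900 mL.

(a) 78.8%; (b) 383 L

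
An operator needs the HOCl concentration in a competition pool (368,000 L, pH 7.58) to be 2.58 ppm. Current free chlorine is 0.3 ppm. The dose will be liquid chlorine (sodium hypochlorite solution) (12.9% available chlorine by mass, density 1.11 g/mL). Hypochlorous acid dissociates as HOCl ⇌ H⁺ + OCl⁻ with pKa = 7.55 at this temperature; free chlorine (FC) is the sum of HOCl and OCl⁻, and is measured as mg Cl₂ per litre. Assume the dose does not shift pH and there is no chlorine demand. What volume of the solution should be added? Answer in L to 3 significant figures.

13.0 L

[OCl⁻]/[HOCl] = 10^(pH − pKa) = 10^(7.58 − 7.55) = 1.072; fraction as HOCl = 1/(1 + 1.072) = 0.4827.
Free chlorine required for 2.58 ppm HOCl: 2.58 / 0.4827 = 5.345 ppm.
FC to add: 5.345 − 0.3 = 5.045 mg/L as Cl₂.
Cl₂ equivalent: 5.045 mg/L × 368,000 L = 1856 g.
Product at 12.9% available Cl: 1856 / 0.129 = 14,390 g.
Volume: 14,390 g ÷ 1.11 g/mL = 12,960 mL.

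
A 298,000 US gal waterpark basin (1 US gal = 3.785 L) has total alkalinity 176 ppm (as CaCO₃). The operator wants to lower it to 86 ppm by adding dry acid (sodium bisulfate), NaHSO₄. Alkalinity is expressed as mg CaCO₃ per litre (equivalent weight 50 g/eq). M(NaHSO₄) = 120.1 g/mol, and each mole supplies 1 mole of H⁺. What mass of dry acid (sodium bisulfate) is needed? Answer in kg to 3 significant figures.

244 kg

Volume: 298,000 US gal × 3.785 L/gal = 1,127,930 L.
Alkalinity to neutralize: (176 − 86) = 90 mg/L as CaCO₃ × 1,127,930 L = 101,500 g as CaCO₃.
Equivalents of H⁺ required: 101,500 ÷ 50 g/eq = 2030 eq = 2030 mol NaHSO₄.
Mass of NaHSO₄: 2030 × 120.1 = 243,800 g.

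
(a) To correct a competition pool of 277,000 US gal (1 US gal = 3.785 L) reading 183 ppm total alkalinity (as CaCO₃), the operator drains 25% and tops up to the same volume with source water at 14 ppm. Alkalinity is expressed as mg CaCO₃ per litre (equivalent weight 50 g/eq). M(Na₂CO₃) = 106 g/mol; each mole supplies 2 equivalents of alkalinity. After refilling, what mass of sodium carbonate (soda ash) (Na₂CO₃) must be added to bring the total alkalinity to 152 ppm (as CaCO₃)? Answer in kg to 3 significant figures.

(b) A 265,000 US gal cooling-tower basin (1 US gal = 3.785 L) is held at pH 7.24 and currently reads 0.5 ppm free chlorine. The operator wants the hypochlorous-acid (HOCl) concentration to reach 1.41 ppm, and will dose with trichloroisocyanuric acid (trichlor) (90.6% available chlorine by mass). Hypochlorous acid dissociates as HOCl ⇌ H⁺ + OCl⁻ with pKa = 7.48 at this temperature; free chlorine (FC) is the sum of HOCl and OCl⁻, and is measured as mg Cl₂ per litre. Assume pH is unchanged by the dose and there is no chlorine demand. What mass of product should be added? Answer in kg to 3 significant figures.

(a) 12.5 kg; (b) 1.91 kg

(a) Volume: 277,000 US gal × 3.785 L/gal = 1,048,445 L.
(a) After draining 25% and refilling: 183 × 0.75 + 14 × 0.25 = 140.75 ppm.
(a) Deficit to target: 152 − 140.75 = 11.25 mg/L.
(a) As CaCO₃: 11.25 mg/L × 1,048,445 L = 11,800 g; ÷ 50 g/eq ÷ 2 = 118 mol Na₂CO₃.
(a) Mass: 118 × 106 = 12,500 g.

(b) Volume: 265,000 US gal × 3.785 L/gal = 1,003,025 L.
(b) [OCl⁻]/[HOCl] = 10^(pH − pKa) = 10^(7.24 − 7.48) = 0.5754; fraction as HOCl = 1/(1 + 0.5754) = 0.6347.
(b) Free chlorine required for 1.41 ppm HOCl: 1.41 / 0.6347 = 2.221 ppm.
(b) FC to add: 2.221 − 0.5 = 1.721 mg/L as Cl₂.
(b) Cl₂ equivalent: 1.721 mg/L × 1,003,025 L = 1727 g.
(b) Product at 90.6% available Cl: 1727 / 0.906 = 1906 g.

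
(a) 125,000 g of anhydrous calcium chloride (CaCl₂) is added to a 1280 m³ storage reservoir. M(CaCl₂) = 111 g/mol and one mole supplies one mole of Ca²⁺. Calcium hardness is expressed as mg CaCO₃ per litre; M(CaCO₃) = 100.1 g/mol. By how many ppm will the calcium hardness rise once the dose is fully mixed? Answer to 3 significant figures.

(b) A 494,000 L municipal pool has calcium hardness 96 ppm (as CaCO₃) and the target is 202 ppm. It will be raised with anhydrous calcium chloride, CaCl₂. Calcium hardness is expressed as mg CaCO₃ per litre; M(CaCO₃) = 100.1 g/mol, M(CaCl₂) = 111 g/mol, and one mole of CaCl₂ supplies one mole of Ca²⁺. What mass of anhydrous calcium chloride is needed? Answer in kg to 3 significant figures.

(a) 88.1 ppm; (b) 58.1 kg

(a) Volume: 1280 m³ = 1,280,000 L.
(a) Moles of Ca²⁺: 125,000 g ÷ 111 g/mol = 1126 mol.
(a) As CaCO₃: 1126 mol × 100.1 g/mol = 112,700 g.
(a) Rise: 112,700 g / 1,280,000 L × 1000 = 88.07 mg/L.

(b) Hardness to add: (202 − 96) = 106 mg/L as CaCO₃ × 494,000 L = 52,360 g as CaCO₃.
(b) Moles of Ca²⁺ (1 mol Ca²⁺ ≡ 1 mol CaCO₃): 52,360 / 100.1 g/mol = 523.1 mol.
(b) Mass of CaCl₂: 523.1 × 111 = 58,070 g.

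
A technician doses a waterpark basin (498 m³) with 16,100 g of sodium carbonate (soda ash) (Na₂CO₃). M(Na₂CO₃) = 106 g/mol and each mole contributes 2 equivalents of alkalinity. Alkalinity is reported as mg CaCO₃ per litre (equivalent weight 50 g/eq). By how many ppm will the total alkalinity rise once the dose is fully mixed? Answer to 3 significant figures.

Volume: 498 m³ = 498,000 L.
Moles of Na₂CO₃: 16,100 g ÷ 106 g/mol = 151.9 mol → 303.8 eq of alkalinity.
As CaCO₃: 303.8 eq × 50 g/eq = 15,190 g.
Rise: 15,190 g / 498,000 L × 1000 = 30.5 mg/L.

30.5 ppm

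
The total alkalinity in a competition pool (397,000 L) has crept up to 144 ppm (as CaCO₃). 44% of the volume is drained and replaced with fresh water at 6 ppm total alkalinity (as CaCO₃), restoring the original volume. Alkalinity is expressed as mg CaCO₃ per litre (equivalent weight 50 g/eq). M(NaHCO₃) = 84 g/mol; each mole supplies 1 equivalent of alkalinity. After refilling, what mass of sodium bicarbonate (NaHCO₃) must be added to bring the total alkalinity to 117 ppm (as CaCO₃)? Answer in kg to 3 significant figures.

After draining 44% and refilling: 144 × 0.56 + 6 × 0.44 = 83.28 ppm.
Deficit to target: 117 − 83.28 = 33.72 mg/L.
As CaCO₃: 33.72 mg/L × 397,000 L = 13,390 g; ÷ 50 g/eq ÷ 1 = 267.7 mol NaHCO₃.
Mass: 267.7 × 84 = 22,490 g.

22.5 kg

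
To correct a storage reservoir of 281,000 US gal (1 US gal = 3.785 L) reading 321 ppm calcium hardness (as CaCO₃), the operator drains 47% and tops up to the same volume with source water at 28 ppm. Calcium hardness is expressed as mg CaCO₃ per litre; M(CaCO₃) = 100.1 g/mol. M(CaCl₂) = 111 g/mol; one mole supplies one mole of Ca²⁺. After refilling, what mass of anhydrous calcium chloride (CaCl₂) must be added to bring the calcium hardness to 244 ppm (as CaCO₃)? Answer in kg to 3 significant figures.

71.6 kg

Volume: 281,000 US gal × 3.785 L/gal = 1,063,585 L.
After draining 47% and refilling: 321 × 0.53 + 28 × 0.47 = 183.29 ppm.
Deficit to target: 244 − 183.29 = 60.71 mg/L.
As CaCO₃: 60.71 mg/L × 1,063,585 L = 64,570 g; ÷ 100.1 = 645.1 mol Ca²⁺.
Mass: 645.1 × 111 = 71,600 g.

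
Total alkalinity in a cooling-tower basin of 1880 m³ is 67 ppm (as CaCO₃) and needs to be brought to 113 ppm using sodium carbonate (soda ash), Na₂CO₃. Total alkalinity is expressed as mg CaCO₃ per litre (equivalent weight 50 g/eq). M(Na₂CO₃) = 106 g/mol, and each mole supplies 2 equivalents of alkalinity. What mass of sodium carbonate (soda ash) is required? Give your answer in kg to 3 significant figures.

Volume: 1880 m³ = 1,880,000 L.
Alkalinity to add: (113 − 67) = 46 mg/L as CaCO₃ × 1,880,000 L = 86,480 g as CaCO₃.
Equivalents: 86,480 g ÷ 50 g/eq = 1730 eq.
Each mole of Na₂CO₃ supplies 2 eq, so 1730 / 2 = 864.8 mol.
Mass: 864.8 mol × 106 g/mol = 91,670 g.

91.7 kg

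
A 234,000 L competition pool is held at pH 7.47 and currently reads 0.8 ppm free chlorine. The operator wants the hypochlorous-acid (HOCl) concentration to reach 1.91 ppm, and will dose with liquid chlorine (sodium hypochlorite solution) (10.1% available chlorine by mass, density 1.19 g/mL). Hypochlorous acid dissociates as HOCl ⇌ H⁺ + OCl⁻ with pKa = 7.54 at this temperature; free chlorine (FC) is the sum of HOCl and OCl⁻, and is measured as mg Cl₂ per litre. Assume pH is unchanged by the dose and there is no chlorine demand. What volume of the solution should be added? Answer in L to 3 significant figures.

5.33 L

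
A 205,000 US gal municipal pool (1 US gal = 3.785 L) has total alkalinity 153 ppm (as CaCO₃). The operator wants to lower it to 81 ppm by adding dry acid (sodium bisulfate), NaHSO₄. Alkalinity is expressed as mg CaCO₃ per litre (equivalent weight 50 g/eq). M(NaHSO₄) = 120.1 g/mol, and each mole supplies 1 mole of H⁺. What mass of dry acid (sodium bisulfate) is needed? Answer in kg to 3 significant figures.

134 kg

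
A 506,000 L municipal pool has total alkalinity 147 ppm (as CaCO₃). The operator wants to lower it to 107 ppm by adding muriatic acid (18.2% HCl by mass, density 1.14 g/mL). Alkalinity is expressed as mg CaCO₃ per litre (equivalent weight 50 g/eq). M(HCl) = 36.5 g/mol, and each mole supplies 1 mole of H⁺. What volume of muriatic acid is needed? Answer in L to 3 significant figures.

71.2 L

Alkalinity to neutralize: (147 − 107) = 40 mg/L as CaCO₃ × 506,000 L = 20,240 g as CaCO₃.
Equivalents of H⁺ required: 20,240 ÷ 50 g/eq = 404.8 eq = 404.8 mol HCl.
Mass of HCl: 404.8 × 36.5 = 14,780 g.
Mass of 18.2% solution: 14,780 / 0.182 = 81,180 g.
Volume: 81,180 g ÷ 1.14 g/mL = 71,210 mL.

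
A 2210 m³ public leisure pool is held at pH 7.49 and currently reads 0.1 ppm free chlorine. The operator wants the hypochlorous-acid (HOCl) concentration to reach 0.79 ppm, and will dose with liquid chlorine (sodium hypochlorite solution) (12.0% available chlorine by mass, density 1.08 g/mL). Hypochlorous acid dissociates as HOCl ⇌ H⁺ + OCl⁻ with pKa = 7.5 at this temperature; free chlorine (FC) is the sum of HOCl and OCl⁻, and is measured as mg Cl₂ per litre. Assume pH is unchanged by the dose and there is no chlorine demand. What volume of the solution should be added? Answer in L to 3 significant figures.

Volume: 2210 m³ = 2,210,000 L.
[OCl⁻]/[HOCl] = 10^(pH − pKa) = 10^(7.49 − 7.5) = 0.9772; fraction as HOCl = 1/(1 + 0.9772) = 0.5058.
Free chlorine required for 0.79 ppm HOCl: 0.79 / 0.5058 = 1.562 ppm.
FC to add: 1.562 − 0.1 = 1.462 mg/L as Cl₂.
Cl₂ equivalent: 1.462 mg/L × 2,210,000 L = 3231 g.
Product at 12.0% available Cl: 3231 / 0.12 = 26,930 g.
Volume: 26,930 g ÷ 1.08 g/mL = 24,930 mL.

24.9 L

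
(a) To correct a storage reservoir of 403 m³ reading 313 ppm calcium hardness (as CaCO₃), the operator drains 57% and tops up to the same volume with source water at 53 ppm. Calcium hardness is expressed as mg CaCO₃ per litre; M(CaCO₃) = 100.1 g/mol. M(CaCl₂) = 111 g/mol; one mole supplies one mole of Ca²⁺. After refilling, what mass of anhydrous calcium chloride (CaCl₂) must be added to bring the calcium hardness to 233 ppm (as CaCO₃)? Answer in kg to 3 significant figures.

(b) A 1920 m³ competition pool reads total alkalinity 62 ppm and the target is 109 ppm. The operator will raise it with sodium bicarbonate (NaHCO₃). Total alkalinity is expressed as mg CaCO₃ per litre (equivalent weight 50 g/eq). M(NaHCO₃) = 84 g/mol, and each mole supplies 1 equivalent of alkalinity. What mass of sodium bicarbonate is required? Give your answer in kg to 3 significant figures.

(a) Volume: 403 m³ = 403,000 L.
(a) After draining 57% and refilling: 313 × 0.43 + 53 × 0.57 = 164.8 ppm.
(a) Deficit to target: 233 − 164.8 = 68.2 mg/L.
(a) As CaCO₃: 68.2 mg/L × 403,000 L = 27,480 g; ÷ 100.1 = 274.6 mol Ca²⁺.
(a) Mass: 274.6 × 111 = 30,480 g.

(b) Volume: 1920 m³ = 1,920,000 L.
(b) Alkalinity to add: (109 − 62) = 47 mg/L as CaCO₃ × 1,920,000 L = 90,240 g as CaCO₃.
(b) Equivalents: 90,240 g ÷ 50 g/eq = 1805 eq.
(b) NaHCO₃ supplies 1 eq per mole → 1805 mol.
(b) Mass: 1805 mol × 84 g/mol = 151,600 g.

(a) 30.5 kg; (b) 152 kg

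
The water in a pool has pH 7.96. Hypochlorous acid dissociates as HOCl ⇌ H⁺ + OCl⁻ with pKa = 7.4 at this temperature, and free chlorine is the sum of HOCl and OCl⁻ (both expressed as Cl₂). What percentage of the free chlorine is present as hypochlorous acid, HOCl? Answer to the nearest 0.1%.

[OCl⁻]/[HOCl] = 10^(pH − pKa) = 10^(7.96 − 7.4) = 10^0.56 = 3.631.
Fraction as HOCl = 1 / (1 + 3.631) = 0.2159.

21.6%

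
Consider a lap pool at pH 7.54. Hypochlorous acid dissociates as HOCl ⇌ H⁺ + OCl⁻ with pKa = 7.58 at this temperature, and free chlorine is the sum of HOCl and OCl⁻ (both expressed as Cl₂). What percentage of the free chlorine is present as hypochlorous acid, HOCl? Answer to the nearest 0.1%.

52.3%

[OCl⁻]/[HOCl] = 10^(pH − pKa) = 10^(7.54 − 7.58) = 10^-0.04 = 0.912.
Fraction as HOCl = 1 / (1 + 0.912) = 0.523.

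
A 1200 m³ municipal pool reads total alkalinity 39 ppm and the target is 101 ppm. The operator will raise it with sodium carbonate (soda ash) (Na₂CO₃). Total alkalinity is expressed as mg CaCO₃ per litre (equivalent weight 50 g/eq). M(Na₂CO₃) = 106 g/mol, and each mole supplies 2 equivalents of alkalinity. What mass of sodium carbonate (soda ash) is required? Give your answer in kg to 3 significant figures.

Volume: 1200 m³ = 1,200,000 L.
Alkalinity to add: (101 − 39) = 62 mg/L as CaCO₃ × 1,200,000 L = 74,400 g as CaCO₃.
Equivalents: 74,400 g ÷ 50 g/eq = 1488 eq.
Each mole of Na₂CO₃ supplies 2 eq, so 1488 / 2 = 744 mol.
Mass: 744 mol × 106 g/mol = 78,860 g.

78.9 kg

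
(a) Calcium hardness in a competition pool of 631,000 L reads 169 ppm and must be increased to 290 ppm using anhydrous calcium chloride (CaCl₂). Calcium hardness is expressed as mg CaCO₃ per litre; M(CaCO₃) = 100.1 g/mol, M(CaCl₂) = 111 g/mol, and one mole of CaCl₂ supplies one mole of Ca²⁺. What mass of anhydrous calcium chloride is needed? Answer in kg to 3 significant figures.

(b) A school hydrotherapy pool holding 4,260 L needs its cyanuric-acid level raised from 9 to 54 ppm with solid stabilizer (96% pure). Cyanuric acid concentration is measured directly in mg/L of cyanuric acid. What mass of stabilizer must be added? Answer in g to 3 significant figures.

(a) 84.7 kg; (b) 200 g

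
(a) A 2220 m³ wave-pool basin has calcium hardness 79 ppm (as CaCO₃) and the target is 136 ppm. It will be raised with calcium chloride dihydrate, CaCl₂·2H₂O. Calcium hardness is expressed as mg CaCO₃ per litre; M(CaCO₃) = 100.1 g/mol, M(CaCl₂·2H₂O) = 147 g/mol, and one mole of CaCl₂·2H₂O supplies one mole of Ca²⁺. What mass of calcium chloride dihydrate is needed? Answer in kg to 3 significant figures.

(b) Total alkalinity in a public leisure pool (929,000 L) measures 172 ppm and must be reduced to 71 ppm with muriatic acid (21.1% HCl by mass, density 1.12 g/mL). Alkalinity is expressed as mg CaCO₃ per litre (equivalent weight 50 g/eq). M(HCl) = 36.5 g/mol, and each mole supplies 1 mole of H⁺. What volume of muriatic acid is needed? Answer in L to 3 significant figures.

(a) Volume: 2220 m³ = 2,220,000 L.
(a) Hardness to add: (136 − 79) = 57 mg/L as CaCO₃ × 2,220,000 L = 126,500 g as CaCO₃.
(a) Moles of Ca²⁺ (1 mol Ca²⁺ ≡ 1 mol CaCO₃): 126,500 / 100.1 g/mol = 1264 mol.
(a) Mass of CaCl₂·2H₂O: 1264 × 147 = 185,800 g.

(b) Alkalinity to neutralize: (172 − 71) = 101 mg/L as CaCO₃ × 929,000 L = 93,830 g as CaCO₃.
(b) Equivalents of H⁺ required: 93,830 ÷ 50 g/eq = 1877 eq = 1877 mol HCl.
(b) Mass of HCl: 1877 × 36.5 = 68,500 g.
(b) Mass of 21.1% solution: 68,500 / 0.211 = 324,600 g.
(b) Volume: 324,600 g ÷ 1.12 g/mL = 289,800 mL.

(a) 186 kg; (b) 290 L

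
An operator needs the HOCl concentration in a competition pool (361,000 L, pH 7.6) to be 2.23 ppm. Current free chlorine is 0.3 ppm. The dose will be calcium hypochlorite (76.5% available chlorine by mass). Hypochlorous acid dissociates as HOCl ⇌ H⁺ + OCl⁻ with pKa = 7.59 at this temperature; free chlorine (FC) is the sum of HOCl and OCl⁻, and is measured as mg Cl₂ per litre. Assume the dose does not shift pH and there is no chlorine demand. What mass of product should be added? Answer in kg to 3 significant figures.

1.99 kg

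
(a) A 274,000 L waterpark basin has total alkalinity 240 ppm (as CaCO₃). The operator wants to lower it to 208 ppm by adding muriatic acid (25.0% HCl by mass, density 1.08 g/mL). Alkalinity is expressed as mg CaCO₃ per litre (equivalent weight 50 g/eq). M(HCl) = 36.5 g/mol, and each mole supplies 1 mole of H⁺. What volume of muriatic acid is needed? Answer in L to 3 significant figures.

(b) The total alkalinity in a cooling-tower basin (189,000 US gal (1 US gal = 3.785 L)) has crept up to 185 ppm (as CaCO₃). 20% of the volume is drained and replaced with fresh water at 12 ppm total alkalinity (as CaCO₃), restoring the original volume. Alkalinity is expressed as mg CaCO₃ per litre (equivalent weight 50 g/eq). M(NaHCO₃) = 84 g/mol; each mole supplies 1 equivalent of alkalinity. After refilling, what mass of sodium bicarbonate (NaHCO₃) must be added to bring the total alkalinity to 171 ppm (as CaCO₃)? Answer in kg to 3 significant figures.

(a) 23.7 L; (b) 24.8 kg

(a) Alkalinity to neutralize: (240 − 208) = 32 mg/L as CaCO₃ × 274,000 L = 8768 g as CaCO₃.
(a) Equivalents of H⁺ required: 8768 ÷ 50 g/eq = 175.4 eq = 175.4 mol HCl.
(a) Mass of HCl: 175.4 × 36.5 = 6401 g.
(a) Mass of 25.0% solution: 6401 / 0.25 = 25,600 g.
(a) Volume: 25,600 g ÷ 1.08 g/mL = 23,710 mL.

(b) Volume: 189,000 US gal × 3.785 L/gal = 715,365 L.
(b) After draining 20% and refilling: 185 × 0.80 + 12 × 0.20 = 150.4 ppm.
(b) Deficit to target: 171 − 150.4 = 20.6 mg/L.
(b) As CaCO₃: 20.6 mg/L × 715,365 L = 14,740 g; ÷ 50 g/eq ÷ 1 = 294.7 mol NaHCO₃.
(b) Mass: 294.7 × 84 = 24,760 g.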